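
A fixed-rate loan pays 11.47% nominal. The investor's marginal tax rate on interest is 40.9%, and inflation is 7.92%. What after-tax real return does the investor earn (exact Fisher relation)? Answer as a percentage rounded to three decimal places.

After-tax nominal return = 11.47% × (1 − 0.409) = 6.77877%.
1 + r = 1.0677877 / 1.07920 = 0.9894252
After-tax real rate = 0.9894252 − 1 → -1.057%.

-1.057%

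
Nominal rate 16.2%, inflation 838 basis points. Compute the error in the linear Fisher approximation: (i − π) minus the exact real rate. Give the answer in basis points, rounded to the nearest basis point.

60 basis points

Approximate: r ≈ 16.200% − 8.380% = 7.8200%
Exact: (1 + 0.1620)/(1 + 0.0838) − 1 = 7.2154%
Error = 7.8200% − 7.2154% = 0.6046% → 60 basis points.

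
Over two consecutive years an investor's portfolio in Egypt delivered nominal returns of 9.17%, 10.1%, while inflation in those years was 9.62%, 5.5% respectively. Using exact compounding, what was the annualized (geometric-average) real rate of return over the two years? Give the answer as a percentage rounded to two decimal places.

1.95%

Nominal growth factor = 1.0917 × 1.1010 = 1.20196170
Price-level growth factor = 1.0962 × 1.0550 = 1.15649100
Real growth factor = 1.20196170 / 1.15649100 = 1.03931782
Annualized real rate = 1.03931782^(1/2) − 1 = 1.9469% → 1.95%.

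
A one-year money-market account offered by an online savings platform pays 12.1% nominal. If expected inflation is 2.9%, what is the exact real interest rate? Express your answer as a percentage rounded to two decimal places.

By the Fisher identity, 1 + r = (1 + i)/(1 + π).
1 + r = 1.12100 / 1.02900 = 1.089407
r = 1.089407 − 1 = 8.9407%, i.e. 8.94%.

8.94%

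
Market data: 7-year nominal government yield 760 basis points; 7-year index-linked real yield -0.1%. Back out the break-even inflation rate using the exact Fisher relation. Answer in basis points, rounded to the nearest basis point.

771 basis points

(1 + π) = (1 + i)/(1 + r) = 1.07600 / 0.99900 = 1.077077
Break-even inflation = 1.077077 − 1 → 771 basis points.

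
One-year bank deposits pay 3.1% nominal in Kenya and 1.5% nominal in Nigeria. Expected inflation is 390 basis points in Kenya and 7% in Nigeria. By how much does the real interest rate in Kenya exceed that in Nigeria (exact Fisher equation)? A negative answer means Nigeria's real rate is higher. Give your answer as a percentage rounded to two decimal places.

Kenya: (1 + 0.0310)/(1 + 0.0390) − 1 = -0.7700%
Nigeria: (1 + 0.0150)/(1 + 0.0700) − 1 = -5.1402%
Differential = -0.7700% − (-5.1402%) = 4.3702% → 4.37%.

4.37%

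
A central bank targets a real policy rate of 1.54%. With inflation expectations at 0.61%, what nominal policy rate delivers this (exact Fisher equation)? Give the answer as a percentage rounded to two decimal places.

2.16%

(1 + i) = (1 + r)(1 + π) = 1.01540 × 1.00610 = 1.02159394
i = 1.02159394 − 1, so the required nominal rate is 2.16%.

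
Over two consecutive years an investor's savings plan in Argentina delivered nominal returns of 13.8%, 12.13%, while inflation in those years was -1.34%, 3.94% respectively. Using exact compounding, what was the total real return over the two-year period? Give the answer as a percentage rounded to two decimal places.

24.43%

Nominal growth factor = 1.1380 × 1.1213 = 1.276039
Price-level growth factor = 0.9866 × 1.0394 = 1.025472
Real growth factor = 1.276039 / 1.025472 = 1.244343
Total real return = 1.244343 − 1 → 24.43%.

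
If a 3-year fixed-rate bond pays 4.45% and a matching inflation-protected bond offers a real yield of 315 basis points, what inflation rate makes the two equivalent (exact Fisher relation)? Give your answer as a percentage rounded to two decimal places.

1.26%

(1 + π) = (1 + i)/(1 + r) = 1.04450 / 1.03150 = 1.012603
Break-even inflation = 1.012603 − 1 → 1.26%.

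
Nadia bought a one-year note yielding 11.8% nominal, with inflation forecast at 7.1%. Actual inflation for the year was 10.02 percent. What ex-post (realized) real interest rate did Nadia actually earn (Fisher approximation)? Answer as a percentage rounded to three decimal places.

1.780%

Ex-post: 11.8% − 10.02% = 1.780%
So the realized real rate is 1.780%.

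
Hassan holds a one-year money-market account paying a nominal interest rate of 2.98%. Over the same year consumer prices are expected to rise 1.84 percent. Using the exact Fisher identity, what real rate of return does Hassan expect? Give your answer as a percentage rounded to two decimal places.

1.12%

By the Fisher identity, 1 + r = (1 + i)/(1 + π).
1 + r = 1.02980 / 1.01840 = 1.011194
r = 1.011194 − 1 = 1.1194%, i.e. 1.12%.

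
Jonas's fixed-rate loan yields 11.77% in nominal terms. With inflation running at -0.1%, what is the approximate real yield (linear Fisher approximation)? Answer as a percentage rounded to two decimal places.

r ≈ i − π = 11.77% − (-0.1%) = 11.87%.

11.87%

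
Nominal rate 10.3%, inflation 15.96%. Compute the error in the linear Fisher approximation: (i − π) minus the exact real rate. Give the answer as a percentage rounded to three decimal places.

Approximate: r ≈ 10.300% − 15.960% = -5.6600%
Exact: (1 + 0.1030)/(1 + 0.1596) − 1 = -4.8810%
Error = -5.6600% − (-4.8810%) = -0.7790% → -0.779%.

-0.779%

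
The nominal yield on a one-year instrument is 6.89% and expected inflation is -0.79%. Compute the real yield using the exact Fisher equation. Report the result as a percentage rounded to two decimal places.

7.74%

By the Fisher equation, 1 + r = (1 + i)/(1 + π).
1 + r = 1.06890 / 0.99210 = 1.077412
r = 1.077412 − 1 = 7.7412%, i.e. 7.74%.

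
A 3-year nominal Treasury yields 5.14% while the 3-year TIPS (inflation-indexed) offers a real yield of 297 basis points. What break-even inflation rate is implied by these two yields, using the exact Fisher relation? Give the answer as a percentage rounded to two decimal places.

(1 + π) = (1 + i)/(1 + r) = 1.05140 / 1.02970 = 1.021074
Break-even inflation = 1.021074 − 1 → 2.11%.

2.11%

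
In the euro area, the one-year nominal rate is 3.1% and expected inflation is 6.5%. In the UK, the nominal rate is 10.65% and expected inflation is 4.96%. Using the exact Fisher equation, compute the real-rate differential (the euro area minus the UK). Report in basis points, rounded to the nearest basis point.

-861 basis points

The euro area: (1 + 0.0310)/(1 + 0.0650) − 1 = -3.1925%
The UK: (1 + 0.1065)/(1 + 0.0496) − 1 = 5.4211%
Differential = -3.1925% − 5.4211% = -8.6136% → -861 basis points.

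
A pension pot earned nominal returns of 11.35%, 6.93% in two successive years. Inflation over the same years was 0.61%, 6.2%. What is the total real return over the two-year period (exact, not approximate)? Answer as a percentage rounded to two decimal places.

Compound the nominal returns: 1.1135 × 1.0693 = 1.190666.
Compound inflation: 1.0061 × 1.0620 = 1.068478.
Deflate: 1.190666 / 1.068478 = 1.114356.
Total real return = 1.114356 − 1 → 11.44%.

11.44%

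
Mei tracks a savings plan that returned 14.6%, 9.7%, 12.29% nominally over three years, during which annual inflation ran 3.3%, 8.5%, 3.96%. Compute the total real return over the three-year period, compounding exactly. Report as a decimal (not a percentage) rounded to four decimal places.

Compound the nominal returns: 1.1460 × 1.0970 × 1.1229 = 1.411667.
Compound inflation: 1.0330 × 1.0850 × 1.0396 = 1.165189.
Deflate: 1.411667 / 1.165189 = 1.211535.
Total real return = 1.211535 − 1 → 0.2115.

0.2115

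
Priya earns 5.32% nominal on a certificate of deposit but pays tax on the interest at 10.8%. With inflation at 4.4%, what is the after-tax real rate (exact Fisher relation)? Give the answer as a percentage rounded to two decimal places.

0.33%

After-tax nominal return = 5.32% × (1 − 0.108) = 4.74544%.
1 + r = 1.0474544 / 1.04400 = 1.003309
After-tax real rate = 1.003309 − 1 → 0.33%.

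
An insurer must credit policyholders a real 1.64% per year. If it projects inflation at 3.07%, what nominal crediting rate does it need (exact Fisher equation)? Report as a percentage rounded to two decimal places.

4.76%

(1 + i) = (1 + r)(1 + π) = 1.01640 × 1.03070 = 1.04760348
i = 1.04760348 − 1, so the required nominal rate is 4.76%.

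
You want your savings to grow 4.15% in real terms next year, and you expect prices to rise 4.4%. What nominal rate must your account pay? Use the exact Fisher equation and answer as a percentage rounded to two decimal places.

8.73%

(1 + i) = (1 + r)(1 + π) = 1.04150 × 1.04400 = 1.087326
i = 1.087326 − 1, so the required nominal rate is 8.73%.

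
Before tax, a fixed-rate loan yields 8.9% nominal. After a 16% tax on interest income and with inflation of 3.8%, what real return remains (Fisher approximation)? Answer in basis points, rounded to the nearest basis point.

After-tax nominal return = 8.9% × (1 − 0.16) = 7.4760%.
r ≈ 7.4760% − 3.8% → 368 basis points.

368 basis points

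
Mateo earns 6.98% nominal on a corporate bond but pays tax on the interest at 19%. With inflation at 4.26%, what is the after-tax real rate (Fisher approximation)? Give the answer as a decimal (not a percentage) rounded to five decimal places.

After-tax nominal return = 6.98% × (1 − 0.19) = 5.6538%.
r ≈ 5.6538% − 4.26% → 0.01394.

0.01394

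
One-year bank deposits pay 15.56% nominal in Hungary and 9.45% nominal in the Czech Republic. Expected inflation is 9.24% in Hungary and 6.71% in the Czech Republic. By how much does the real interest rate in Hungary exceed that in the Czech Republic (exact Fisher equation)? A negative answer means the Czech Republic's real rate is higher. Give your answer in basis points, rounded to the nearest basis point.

Hungary: (1 + 0.1556)/(1 + 0.0924) − 1 = 5.7854%
The Czech Republic: (1 + 0.0945)/(1 + 0.0671) − 1 = 2.5677%
Differential = 5.7854% − 2.5677% = 3.2177% → 322 basis points.

322 basis points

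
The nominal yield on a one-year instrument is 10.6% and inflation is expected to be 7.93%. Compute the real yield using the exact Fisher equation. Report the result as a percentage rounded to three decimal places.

1 + r = 1.10600 / 1.07930 = 1.024738
r = 1.024738 − 1 = 2.4738%, i.e. 2.474%.

2.474%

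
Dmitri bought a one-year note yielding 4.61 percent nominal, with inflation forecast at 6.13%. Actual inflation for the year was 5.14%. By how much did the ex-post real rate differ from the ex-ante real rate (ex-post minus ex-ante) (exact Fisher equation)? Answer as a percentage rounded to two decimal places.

0.93%

Ex-ante: (1 + 0.0461)/(1 + 0.0613) − 1 = -1.4322%
Ex-post: (1 + 0.0461)/(1 + 0.0514) − 1 = -0.5041%
Difference (ex-post − ex-ante) = 0.9281% → 0.93%.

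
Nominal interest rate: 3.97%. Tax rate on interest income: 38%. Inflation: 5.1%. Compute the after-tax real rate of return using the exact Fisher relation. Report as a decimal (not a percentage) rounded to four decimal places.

-0.0251

After-tax nominal return = 3.97% × (1 − 0.38) = 2.4614%.
1 + r = 1.024614 / 1.05100 = 0.974894
After-tax real rate = 0.974894 − 1 → -0.0251.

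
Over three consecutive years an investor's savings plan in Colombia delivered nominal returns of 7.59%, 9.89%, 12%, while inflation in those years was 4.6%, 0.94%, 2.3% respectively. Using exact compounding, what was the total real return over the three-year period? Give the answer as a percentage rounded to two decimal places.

22.60%

Compound the nominal returns: 1.0759 × 1.0989 × 1.1200 = 1.324183.
Compound inflation: 1.0460 × 1.0094 × 1.0230 = 1.080117.
Deflate: 1.324183 / 1.080117 = 1.225963.
Total real return = 1.225963 − 1 → 22.60%.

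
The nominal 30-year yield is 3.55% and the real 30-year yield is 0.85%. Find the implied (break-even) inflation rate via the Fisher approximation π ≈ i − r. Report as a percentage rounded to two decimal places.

2.70%

π ≈ i − r = 3.55% − 0.85% → 2.70%.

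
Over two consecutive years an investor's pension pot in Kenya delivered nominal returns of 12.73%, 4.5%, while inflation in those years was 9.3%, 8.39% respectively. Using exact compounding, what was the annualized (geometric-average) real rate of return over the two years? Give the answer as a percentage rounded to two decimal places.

-0.28%

Compound the nominal returns: 1.1273 × 1.0450 = 1.17802850.
Compound inflation: 1.0930 × 1.0839 = 1.18470270.
Deflate: 1.17802850 / 1.18470270 = 0.99436635.
Annualized real rate = 0.99436635^(1/2) − 1 = -0.2821% → -0.28%.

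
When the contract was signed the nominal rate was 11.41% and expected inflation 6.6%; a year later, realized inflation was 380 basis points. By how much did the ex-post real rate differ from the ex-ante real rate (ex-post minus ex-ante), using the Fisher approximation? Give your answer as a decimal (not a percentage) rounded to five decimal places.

0.02800

Ex-ante: 11.41% − 6.6% = 4.810%
Ex-post: 11.41% − 3.8% = 7.610%
Difference (ex-post − ex-ante) = 2.8000% → 0.02800.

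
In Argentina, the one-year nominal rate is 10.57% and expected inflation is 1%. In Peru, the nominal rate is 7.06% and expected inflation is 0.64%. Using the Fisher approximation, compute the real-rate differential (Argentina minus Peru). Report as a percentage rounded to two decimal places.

Argentina: 10.57% − 1% = 9.570%
Peru: 7.06% − 0.64% = 6.420%
Differential = 3.150% → 3.15%.

3.15%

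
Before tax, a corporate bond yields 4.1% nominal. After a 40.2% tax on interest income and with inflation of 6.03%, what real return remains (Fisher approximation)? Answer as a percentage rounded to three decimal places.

-3.578%

After-tax nominal return = 4.1% × (1 − 0.402) = 2.4518%.
r ≈ 2.4518% − 6.03% → -3.578%.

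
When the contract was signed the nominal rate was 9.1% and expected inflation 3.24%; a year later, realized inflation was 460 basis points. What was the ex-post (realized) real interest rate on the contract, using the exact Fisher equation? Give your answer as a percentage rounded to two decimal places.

Ex-post: (1 + 0.0910)/(1 + 0.0460) − 1 = 4.3021%
So the realized real rate is 4.30%.

4.30%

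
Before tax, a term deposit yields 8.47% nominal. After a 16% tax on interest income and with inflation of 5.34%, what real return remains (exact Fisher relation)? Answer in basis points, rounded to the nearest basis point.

168 basis points

After-tax nominal return = 8.47% × (1 − 0.16) = 7.1148%.
1 + r = 1.071148 / 1.05340 = 1.016848
After-tax real rate = 1.016848 − 1 → 168 basis points.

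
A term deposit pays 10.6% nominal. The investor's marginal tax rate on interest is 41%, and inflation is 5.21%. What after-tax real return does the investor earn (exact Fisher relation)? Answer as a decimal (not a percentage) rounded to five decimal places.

0.00992

After-tax nominal return = 10.6% × (1 − 0.41) = 6.2540%.
1 + r = 1.06254 / 1.05210 = 1.009923
After-tax real rate = 1.009923 − 1 → 0.00992.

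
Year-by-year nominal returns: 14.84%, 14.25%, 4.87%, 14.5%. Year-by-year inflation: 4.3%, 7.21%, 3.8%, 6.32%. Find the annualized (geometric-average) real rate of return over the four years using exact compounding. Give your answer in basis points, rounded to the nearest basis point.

Compound the nominal returns: 1.1484 × 1.1425 × 1.0487 × 1.1450 = 1.57545552.
Compound inflation: 1.0430 × 1.0721 × 1.0380 × 1.0632 = 1.23404764.
Deflate: 1.57545552 / 1.23404764 = 1.27665697.
Annualized real rate = 1.27665697^(1/4) − 1 = 6.2964% → 630 basis points.

630 basis points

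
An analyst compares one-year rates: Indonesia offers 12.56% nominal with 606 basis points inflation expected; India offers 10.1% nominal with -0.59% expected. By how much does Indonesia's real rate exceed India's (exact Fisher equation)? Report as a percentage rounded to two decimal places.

Indonesia: (1 + 0.1256)/(1 + 0.0606) − 1 = 6.1286%
India: (1 + 0.1010)/(1 − 0.0059) − 1 = 10.7534%
Differential = 6.1286% − 10.7534% = -4.6248% → -4.62%.

-4.62%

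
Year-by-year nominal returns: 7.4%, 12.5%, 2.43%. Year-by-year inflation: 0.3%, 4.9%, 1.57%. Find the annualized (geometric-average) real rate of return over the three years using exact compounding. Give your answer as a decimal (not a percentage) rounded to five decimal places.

0.05014

Compound the nominal returns: 1.0740 × 1.1250 × 1.0243 = 1.23761048.
Compound inflation: 1.0030 × 1.0490 × 1.0157 = 1.06866571.
Deflate: 1.23761048 / 1.06866571 = 1.15808944.
Annualized real rate = 1.15808944^(1/3) − 1 = 5.0140% → 0.05014.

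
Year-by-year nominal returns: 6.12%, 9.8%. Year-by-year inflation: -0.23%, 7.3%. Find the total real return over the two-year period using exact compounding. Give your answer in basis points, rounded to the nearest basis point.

884 basis points

Nominal growth factor = 1.0612 × 1.0980 = 1.165198
Price-level growth factor = 0.9977 × 1.0730 = 1.070532
Real growth factor = 1.165198 / 1.070532 = 1.088428
Total real return = 1.088428 − 1 → 884 basis points.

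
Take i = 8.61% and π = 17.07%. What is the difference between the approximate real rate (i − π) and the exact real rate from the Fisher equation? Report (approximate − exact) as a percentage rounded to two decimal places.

Approximate: r ≈ 8.610% − 17.070% = -8.4600%
Exact: (1 + 0.0861)/(1 + 0.1707) − 1 = -7.2264%
Error = -8.4600% − (-7.2264%) = -1.2336% → -1.23%.

-1.23%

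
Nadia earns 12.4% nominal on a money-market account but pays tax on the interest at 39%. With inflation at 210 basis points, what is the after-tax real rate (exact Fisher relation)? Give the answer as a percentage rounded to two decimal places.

5.35%

After-tax nominal return = 12.4% × (1 − 0.39) = 7.5640%.
1 + r = 1.07564 / 1.02100 = 1.053516
After-tax real rate = 1.053516 − 1 → 5.35%.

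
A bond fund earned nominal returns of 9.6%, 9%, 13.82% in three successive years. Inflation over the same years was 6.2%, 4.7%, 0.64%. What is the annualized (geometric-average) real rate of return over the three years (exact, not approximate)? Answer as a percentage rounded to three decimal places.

Nominal growth factor = 1.0960 × 1.0900 × 1.1382 = 1.35973925
Price-level growth factor = 1.0620 × 1.0470 × 1.0064 = 1.11903025
Real growth factor = 1.35973925 / 1.11903025 = 1.21510500
Annualized real rate = 1.21510500^(1/3) − 1 = 6.7099% → 6.710%.

6.710%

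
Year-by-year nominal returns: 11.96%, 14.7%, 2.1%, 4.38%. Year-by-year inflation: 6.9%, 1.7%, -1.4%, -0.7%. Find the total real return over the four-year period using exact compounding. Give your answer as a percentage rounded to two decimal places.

28.57%

Compound the nominal returns: 1.1196 × 1.1470 × 1.0210 × 1.0438 = 1.368577.
Compound inflation: 1.0690 × 1.0170 × 0.9860 × 0.9930 = 1.064449.
Deflate: 1.368577 / 1.064449 = 1.285714.
Total real return = 1.285714 − 1 → 28.57%.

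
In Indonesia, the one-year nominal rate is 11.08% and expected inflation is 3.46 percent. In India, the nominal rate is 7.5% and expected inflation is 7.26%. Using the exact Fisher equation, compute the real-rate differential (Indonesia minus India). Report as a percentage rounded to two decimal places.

7.14%

Indonesia: (1 + 0.1108)/(1 + 0.0346) − 1 = 7.3652%
India: (1 + 0.0750)/(1 + 0.0726) − 1 = 0.2238%
Differential = 7.3652% − 0.2238% = 7.1414% → 7.14%.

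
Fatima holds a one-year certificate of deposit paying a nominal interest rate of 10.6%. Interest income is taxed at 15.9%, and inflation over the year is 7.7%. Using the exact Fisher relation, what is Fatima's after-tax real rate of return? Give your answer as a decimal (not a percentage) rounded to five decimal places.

After-tax nominal return = 10.6% × (1 − 0.159) = 8.9146%.
1 + r = 1.089146 / 1.07700 = 1.011278
After-tax real rate = 1.011278 − 1 → 0.01128.

0.01128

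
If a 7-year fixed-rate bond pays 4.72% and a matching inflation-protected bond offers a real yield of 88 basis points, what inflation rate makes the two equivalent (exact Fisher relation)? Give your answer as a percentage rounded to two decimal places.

(1 + π) = (1 + i)/(1 + r) = 1.04720 / 1.00880 = 1.038065
Break-even inflation = 1.038065 − 1 → 3.81%.

3.81%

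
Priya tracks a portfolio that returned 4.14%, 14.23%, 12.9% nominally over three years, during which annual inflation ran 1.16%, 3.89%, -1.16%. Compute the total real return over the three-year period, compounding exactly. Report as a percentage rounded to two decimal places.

29.29%

Compound the nominal returns: 1.0414 × 1.1423 × 1.1290 = 1.343048.
Compound inflation: 1.0116 × 1.0389 × 0.9884 = 1.038760.
Deflate: 1.343048 / 1.038760 = 1.292934.
Total real return = 1.292934 − 1 → 29.29%.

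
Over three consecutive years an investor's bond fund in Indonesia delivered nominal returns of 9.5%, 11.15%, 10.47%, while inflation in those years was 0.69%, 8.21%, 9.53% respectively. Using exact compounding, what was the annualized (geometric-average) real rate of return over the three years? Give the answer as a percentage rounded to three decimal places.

4.054%

Compound the nominal returns: 1.0950 × 1.1115 × 1.1047 = 1.34452208.
Compound inflation: 1.0069 × 1.0821 × 1.0953 = 1.19340218.
Deflate: 1.34452208 / 1.19340218 = 1.12662949.
Annualized real rate = 1.12662949^(1/3) − 1 = 4.0544% → 4.054%.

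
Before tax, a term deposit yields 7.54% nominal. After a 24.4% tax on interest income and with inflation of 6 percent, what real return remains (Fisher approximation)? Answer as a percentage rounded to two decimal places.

-0.30%

After-tax nominal return = 7.54% × (1 − 0.244) = 5.70024%.
r ≈ 5.70024% − 6% → -0.30%.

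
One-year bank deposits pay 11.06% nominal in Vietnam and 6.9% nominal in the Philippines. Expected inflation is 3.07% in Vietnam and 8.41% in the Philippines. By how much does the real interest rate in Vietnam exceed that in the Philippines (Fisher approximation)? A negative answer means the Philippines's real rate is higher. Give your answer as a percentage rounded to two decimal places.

9.50%

Vietnam: 11.06% − 3.07% = 7.990%
The Philippines: 6.9% − 8.41% = -1.510%
Differential = 9.500% → 9.50%.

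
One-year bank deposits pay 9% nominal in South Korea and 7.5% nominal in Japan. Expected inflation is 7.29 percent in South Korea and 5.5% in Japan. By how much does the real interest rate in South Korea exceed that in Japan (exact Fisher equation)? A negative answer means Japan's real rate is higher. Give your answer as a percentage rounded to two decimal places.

-0.30%

South Korea: (1 + 0.0900)/(1 + 0.0729) − 1 = 1.5938%
Japan: (1 + 0.0750)/(1 + 0.0550) − 1 = 1.8957%
Differential = 1.5938% − 1.8957% = -0.3019% → -0.30%.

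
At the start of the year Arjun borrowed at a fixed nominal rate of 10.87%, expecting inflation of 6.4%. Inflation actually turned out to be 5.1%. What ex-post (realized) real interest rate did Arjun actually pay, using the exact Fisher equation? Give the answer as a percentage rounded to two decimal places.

5.49%

Ex-post: (1 + 0.1087)/(1 + 0.0510) − 1 = 5.4900%
So the realized real rate is 5.49%.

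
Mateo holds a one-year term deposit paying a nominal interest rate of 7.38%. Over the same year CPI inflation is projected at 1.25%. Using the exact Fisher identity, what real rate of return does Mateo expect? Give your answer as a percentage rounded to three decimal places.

6.054%

By the Fisher identity, 1 + r = (1 + i)/(1 + π).
1 + r = 1.07380 / 1.01250 = 1.060543
r = 1.060543 − 1 = 6.0543%, i.e. 6.054%.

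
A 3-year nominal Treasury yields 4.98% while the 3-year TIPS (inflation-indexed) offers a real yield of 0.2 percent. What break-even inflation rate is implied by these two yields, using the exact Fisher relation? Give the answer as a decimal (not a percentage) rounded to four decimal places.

0.0477

(1 + π) = (1 + i)/(1 + r) = 1.04980 / 1.00200 = 1.047705
Break-even inflation = 1.047705 − 1 → 0.0477.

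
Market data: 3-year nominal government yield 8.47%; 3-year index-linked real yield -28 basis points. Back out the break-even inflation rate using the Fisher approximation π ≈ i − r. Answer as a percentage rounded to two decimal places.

π ≈ i − r = 8.47% − (-0.28%) → 8.75%.

8.75%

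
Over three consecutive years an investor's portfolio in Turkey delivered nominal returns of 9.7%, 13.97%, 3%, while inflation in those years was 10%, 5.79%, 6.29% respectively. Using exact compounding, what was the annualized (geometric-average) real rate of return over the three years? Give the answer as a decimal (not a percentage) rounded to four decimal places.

Nominal growth factor = 1.0970 × 1.1397 × 1.0300 = 1.28775843
Price-level growth factor = 1.1000 × 1.0579 × 1.0629 = 1.23688610
Real growth factor = 1.28775843 / 1.23688610 = 1.04112935
Annualized real rate = 1.04112935^(1/3) − 1 = 1.3526% → 0.0135.

0.0135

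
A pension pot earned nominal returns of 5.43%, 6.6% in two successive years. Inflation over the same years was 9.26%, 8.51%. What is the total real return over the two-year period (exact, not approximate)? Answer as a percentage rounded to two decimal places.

-5.20%

Compound the nominal returns: 1.0543 × 1.0660 = 1.123884.
Compound inflation: 1.0926 × 1.0851 = 1.185580.
Deflate: 1.123884 / 1.185580 = 0.947961.
Total real return = 0.947961 − 1 → -5.20%.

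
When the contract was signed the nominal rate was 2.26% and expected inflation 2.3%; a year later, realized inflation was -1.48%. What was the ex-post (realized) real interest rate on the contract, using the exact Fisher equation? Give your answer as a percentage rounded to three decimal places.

Ex-post: (1 + 0.0226)/(1 − 0.0148) − 1 = 3.7962%
So the realized real rate is 3.796%.

3.796%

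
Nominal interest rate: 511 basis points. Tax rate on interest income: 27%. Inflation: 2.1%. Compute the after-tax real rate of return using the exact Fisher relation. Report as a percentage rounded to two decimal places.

After-tax nominal return = 5.11% × (1 − 0.27) = 3.7303%.
1 + r = 1.037303 / 1.02100 = 1.015968
After-tax real rate = 1.015968 − 1 → 1.60%.

1.60%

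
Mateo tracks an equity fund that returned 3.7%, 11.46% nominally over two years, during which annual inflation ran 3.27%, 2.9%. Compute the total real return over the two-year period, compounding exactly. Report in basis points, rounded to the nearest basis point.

Compound the nominal returns: 1.0370 × 1.1146 = 1.155840.
Compound inflation: 1.0327 × 1.0290 = 1.062648.
Deflate: 1.155840 / 1.062648 = 1.087698.
Total real return = 1.087698 − 1 → 877 basis points.

877 basis points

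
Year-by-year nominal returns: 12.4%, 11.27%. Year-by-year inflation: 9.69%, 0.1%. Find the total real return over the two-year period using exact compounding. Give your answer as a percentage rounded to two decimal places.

Nominal growth factor = 1.1240 × 1.1127 = 1.250675
Price-level growth factor = 1.0969 × 1.0010 = 1.097997
Real growth factor = 1.250675 / 1.097997 = 1.139051
Total real return = 1.139051 − 1 → 13.91%.

13.91%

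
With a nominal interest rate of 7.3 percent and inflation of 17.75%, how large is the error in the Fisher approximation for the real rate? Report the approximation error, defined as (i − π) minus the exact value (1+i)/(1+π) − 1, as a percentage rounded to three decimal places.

Approximate: r ≈ 7.300% − 17.750% = -10.4500%
Exact: (1 + 0.0730)/(1 + 0.1775) − 1 = -8.8747%
Error = -10.4500% − (-8.8747%) = -1.5753% → -1.575%.

-1.575%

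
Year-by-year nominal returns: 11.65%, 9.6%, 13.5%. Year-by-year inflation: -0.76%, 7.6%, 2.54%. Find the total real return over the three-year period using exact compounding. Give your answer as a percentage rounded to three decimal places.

Nominal growth factor = 1.1165 × 1.0960 × 1.1350 = 1.388881
Price-level growth factor = 0.9924 × 1.0760 × 1.0254 = 1.094945
Real growth factor = 1.388881 / 1.094945 = 1.268448
Total real return = 1.268448 − 1 → 26.845%.

26.845%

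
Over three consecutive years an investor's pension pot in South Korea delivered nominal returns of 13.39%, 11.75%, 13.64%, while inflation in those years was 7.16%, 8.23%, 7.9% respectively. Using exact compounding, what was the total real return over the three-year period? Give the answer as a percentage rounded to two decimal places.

Nominal growth factor = 1.1339 × 1.1175 × 1.1364 = 1.439970
Price-level growth factor = 1.0716 × 1.0823 × 1.0790 = 1.251416
Real growth factor = 1.439970 / 1.251416 = 1.150672
Total real return = 1.150672 − 1 → 15.07%.

15.07%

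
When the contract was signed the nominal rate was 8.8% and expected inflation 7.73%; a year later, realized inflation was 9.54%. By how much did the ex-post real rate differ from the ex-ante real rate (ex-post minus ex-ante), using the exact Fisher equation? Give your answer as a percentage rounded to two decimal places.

-1.67%

Ex-ante: (1 + 0.0880)/(1 + 0.0773) − 1 = 0.9932%
Ex-post: (1 + 0.0880)/(1 + 0.0954) − 1 = -0.6756%
Difference (ex-post − ex-ante) = -1.6688% → -1.67%.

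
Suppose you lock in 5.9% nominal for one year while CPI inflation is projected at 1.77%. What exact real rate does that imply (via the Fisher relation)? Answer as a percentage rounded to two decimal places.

4.06%

By the Fisher relation, 1 + r = (1 + i)/(1 + π).
1 + r = 1.05900 / 1.01770 = 1.040582
r = 1.040582 − 1 = 4.0582%, i.e. 4.06%.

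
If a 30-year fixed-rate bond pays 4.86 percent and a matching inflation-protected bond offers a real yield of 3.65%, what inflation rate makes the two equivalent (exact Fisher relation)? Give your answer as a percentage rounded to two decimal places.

(1 + π) = (1 + i)/(1 + r) = 1.04860 / 1.03650 = 1.011674
Break-even inflation = 1.011674 − 1 → 1.17%.

1.17%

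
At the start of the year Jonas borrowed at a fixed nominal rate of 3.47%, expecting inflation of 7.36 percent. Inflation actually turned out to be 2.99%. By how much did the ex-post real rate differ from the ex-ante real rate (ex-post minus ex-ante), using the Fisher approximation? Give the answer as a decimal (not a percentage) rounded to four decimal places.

0.0437

Ex-ante: 3.47% − 7.36% = -3.890%
Ex-post: 3.47% − 2.99% = 0.480%
Difference (ex-post − ex-ante) = 4.3700% → 0.0437.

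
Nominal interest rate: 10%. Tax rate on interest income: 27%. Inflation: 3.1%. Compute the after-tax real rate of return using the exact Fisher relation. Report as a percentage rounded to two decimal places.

After-tax nominal return = 10% × (1 − 0.27) = 7.3000%.
1 + r = 1.07300 / 1.03100 = 1.040737
After-tax real rate = 1.040737 − 1 → 4.07%.

4.07%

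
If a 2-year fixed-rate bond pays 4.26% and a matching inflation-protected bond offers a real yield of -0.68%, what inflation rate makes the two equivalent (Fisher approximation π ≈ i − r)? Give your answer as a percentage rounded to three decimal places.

π ≈ i − r = 4.26% − (-0.68%) → 4.940%.

4.940%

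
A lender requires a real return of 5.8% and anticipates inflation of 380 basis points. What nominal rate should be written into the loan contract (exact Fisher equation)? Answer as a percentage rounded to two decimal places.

9.82%

(1 + i) = (1 + r)(1 + π) = 1.05800 × 1.03800 = 1.098204
i = 1.098204 − 1, so the required nominal rate is 9.82%.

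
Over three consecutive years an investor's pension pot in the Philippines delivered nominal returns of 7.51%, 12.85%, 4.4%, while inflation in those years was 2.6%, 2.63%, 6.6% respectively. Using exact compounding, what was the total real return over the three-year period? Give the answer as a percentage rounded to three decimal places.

12.842%

Compound the nominal returns: 1.0751 × 1.1285 × 1.0440 = 1.266633.
Compound inflation: 1.0260 × 1.0263 × 1.0660 = 1.122481.
Deflate: 1.266633 / 1.122481 = 1.128423.
Total real return = 1.128423 − 1 → 12.842%.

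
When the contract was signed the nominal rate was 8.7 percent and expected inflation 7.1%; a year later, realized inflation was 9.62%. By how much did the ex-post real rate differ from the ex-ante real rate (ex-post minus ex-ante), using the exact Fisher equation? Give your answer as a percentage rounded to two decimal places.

Ex-ante: (1 + 0.0870)/(1 + 0.0710) − 1 = 1.4939%
Ex-post: (1 + 0.0870)/(1 + 0.0962) − 1 = -0.8393%
Difference (ex-post − ex-ante) = -2.3332% → -2.33%.

-2.33%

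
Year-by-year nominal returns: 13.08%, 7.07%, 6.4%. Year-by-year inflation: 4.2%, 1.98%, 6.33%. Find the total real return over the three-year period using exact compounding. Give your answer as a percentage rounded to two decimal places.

Nominal growth factor = 1.1308 × 1.0707 × 1.0640 = 1.288235
Price-level growth factor = 1.0420 × 1.0198 × 1.0633 = 1.129896
Real growth factor = 1.288235 / 1.129896 = 1.140136
Total real return = 1.140136 − 1 → 14.01%.

14.01%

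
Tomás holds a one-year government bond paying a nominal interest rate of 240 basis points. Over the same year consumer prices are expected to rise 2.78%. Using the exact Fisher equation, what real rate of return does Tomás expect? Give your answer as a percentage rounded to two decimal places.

By the Fisher equation, 1 + r = (1 + i)/(1 + π).
1 + r = 1.02400 / 1.02780 = 0.996303
r = 0.996303 − 1 = -0.3697%, i.e. -0.37%.

-0.37%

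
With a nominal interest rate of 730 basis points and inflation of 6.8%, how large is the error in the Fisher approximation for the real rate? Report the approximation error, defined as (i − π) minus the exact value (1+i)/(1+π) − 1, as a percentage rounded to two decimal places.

0.03%

Approximate: r ≈ 7.300% − 6.800% = 0.5000%
Exact: (1 + 0.0730)/(1 + 0.0680) − 1 = 0.4682%
Error = 0.5000% − 0.4682% = 0.0318% → 0.03%.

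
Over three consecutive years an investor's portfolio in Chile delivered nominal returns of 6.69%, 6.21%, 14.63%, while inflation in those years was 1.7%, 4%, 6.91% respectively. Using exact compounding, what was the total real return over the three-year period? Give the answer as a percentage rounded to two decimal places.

14.87%

Compound the nominal returns: 1.0669 × 1.0621 × 1.1463 = 1.298935.
Compound inflation: 1.0170 × 1.0400 × 1.0691 = 1.130766.
Deflate: 1.298935 / 1.130766 = 1.148722.
Total real return = 1.148722 − 1 → 14.87%.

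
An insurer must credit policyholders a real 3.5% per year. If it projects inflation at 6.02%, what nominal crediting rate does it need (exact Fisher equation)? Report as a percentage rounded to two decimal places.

(1 + i) = (1 + r)(1 + π) = 1.03500 × 1.06020 = 1.097307
i = 1.097307 − 1, so the required nominal rate is 9.73%.

9.73%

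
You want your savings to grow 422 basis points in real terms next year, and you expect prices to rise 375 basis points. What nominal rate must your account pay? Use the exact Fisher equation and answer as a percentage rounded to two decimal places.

8.13%

(1 + i) = (1 + r)(1 + π) = 1.04220 × 1.03750 = 1.0812825
i = 1.0812825 − 1, so the required nominal rate is 8.13%.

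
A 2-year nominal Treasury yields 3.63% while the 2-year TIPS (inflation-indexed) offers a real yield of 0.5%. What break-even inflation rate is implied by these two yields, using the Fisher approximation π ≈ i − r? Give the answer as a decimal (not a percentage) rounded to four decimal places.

0.0313

π ≈ i − r = 3.63% − 0.5% → 0.0313.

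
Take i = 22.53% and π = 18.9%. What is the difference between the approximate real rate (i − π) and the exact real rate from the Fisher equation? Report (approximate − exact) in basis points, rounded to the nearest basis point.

Approximate: r ≈ 22.530% − 18.900% = 3.6300%
Exact: (1 + 0.2253)/(1 + 0.1890) − 1 = 3.0530%
Error = 3.6300% − 3.0530% = 0.5770% → 58 basis points.

58 basis points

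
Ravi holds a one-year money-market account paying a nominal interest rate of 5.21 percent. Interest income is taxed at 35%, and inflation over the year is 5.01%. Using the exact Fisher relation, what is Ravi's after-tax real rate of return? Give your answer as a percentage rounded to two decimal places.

After-tax nominal return = 5.21% × (1 − 0.35) = 3.3865%.
1 + r = 1.033865 / 1.05010 = 0.984540
After-tax real rate = 0.984540 − 1 → -1.55%.

-1.55%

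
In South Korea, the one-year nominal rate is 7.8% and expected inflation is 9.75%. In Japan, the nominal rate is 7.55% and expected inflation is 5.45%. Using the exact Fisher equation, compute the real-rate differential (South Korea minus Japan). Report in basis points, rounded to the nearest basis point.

South Korea: (1 + 0.0780)/(1 + 0.0975) − 1 = -1.7768%
Japan: (1 + 0.0755)/(1 + 0.0545) − 1 = 1.9915%
Differential = -1.7768% − 1.9915% = -3.7682% → -377 basis points.

-377 basis points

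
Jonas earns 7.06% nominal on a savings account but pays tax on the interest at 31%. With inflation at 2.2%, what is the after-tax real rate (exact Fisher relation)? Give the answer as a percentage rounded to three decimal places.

2.614%

After-tax nominal return = 7.06% × (1 − 0.31) = 4.8714%.
1 + r = 1.048714 / 1.02200 = 1.026139
After-tax real rate = 1.026139 − 1 → 2.614%.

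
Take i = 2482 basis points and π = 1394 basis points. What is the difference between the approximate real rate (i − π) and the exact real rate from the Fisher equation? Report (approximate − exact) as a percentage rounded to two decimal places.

1.33%

Approximate: r ≈ 24.820% − 13.940% = 10.8800%
Exact: (1 + 0.2482)/(1 + 0.1394) − 1 = 9.5489%
Error = 10.8800% − 9.5489% = 1.3311% → 1.33%.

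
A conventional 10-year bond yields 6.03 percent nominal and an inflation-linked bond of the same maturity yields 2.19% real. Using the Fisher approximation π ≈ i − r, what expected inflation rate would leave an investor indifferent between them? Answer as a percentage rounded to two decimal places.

3.84%

π ≈ i − r = 6.03% − 2.19% → 3.84%.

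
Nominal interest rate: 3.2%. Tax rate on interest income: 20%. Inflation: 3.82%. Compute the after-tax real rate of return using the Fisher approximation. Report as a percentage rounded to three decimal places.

After-tax nominal return = 3.2% × (1 − 0.2) = 2.5600%.
r ≈ 2.5600% − 3.82% → -1.260%.

-1.260%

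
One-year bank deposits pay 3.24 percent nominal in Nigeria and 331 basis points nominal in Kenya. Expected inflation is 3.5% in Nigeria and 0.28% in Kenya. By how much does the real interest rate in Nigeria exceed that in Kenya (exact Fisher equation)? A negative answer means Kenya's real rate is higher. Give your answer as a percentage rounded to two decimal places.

-3.27%

Nigeria: (1 + 0.0324)/(1 + 0.0350) − 1 = -0.2512%
Kenya: (1 + 0.0331)/(1 + 0.0028) − 1 = 3.0215%
Differential = -0.2512% − 3.0215% = -3.2727% → -3.27%.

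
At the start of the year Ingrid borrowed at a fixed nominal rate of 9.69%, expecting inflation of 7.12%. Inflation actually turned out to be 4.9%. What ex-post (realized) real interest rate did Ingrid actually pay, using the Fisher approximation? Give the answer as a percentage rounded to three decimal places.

Ex-post: 9.69% − 4.9% = 4.790%
So the realized real rate is 4.790%.

4.790%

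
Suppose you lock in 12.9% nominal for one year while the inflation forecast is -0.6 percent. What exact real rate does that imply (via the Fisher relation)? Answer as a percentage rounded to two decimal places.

13.58%

1 + r = 1.12900 / 0.99400 = 1.135815
r = 1.135815 − 1 = 13.5815%, i.e. 13.58%.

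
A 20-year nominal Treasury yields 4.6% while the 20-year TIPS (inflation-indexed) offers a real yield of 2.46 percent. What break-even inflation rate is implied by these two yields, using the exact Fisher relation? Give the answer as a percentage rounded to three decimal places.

(1 + π) = (1 + i)/(1 + r) = 1.04600 / 1.02460 = 1.020886
Break-even inflation = 1.020886 − 1 → 2.089%.

2.089%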